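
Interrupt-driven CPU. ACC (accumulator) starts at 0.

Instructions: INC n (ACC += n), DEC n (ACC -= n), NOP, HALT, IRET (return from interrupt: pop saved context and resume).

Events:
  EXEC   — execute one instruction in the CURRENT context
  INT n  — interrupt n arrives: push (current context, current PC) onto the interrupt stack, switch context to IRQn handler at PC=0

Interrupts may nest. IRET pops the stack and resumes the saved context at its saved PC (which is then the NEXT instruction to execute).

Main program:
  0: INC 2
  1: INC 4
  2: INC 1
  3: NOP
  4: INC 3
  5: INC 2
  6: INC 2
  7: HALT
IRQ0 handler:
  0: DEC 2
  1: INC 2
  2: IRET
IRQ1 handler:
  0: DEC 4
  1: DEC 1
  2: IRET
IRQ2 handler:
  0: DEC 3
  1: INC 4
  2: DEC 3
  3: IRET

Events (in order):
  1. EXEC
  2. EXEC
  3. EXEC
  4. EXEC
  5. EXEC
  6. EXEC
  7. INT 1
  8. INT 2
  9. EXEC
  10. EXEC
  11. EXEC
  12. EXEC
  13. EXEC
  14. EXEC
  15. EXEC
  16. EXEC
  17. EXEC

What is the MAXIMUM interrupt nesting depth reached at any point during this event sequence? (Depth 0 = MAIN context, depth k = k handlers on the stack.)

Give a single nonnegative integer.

Event 1 (EXEC): [MAIN] PC=0: INC 2 -> ACC=2 [depth=0]
Event 2 (EXEC): [MAIN] PC=1: INC 4 -> ACC=6 [depth=0]
Event 3 (EXEC): [MAIN] PC=2: INC 1 -> ACC=7 [depth=0]
Event 4 (EXEC): [MAIN] PC=3: NOP [depth=0]
Event 5 (EXEC): [MAIN] PC=4: INC 3 -> ACC=10 [depth=0]
Event 6 (EXEC): [MAIN] PC=5: INC 2 -> ACC=12 [depth=0]
Event 7 (INT 1): INT 1 arrives: push (MAIN, PC=6), enter IRQ1 at PC=0 (depth now 1) [depth=1]
Event 8 (INT 2): INT 2 arrives: push (IRQ1, PC=0), enter IRQ2 at PC=0 (depth now 2) [depth=2]
Event 9 (EXEC): [IRQ2] PC=0: DEC 3 -> ACC=9 [depth=2]
Event 10 (EXEC): [IRQ2] PC=1: INC 4 -> ACC=13 [depth=2]
Event 11 (EXEC): [IRQ2] PC=2: DEC 3 -> ACC=10 [depth=2]
Event 12 (EXEC): [IRQ2] PC=3: IRET -> resume IRQ1 at PC=0 (depth now 1) [depth=1]
Event 13 (EXEC): [IRQ1] PC=0: DEC 4 -> ACC=6 [depth=1]
Event 14 (EXEC): [IRQ1] PC=1: DEC 1 -> ACC=5 [depth=1]
Event 15 (EXEC): [IRQ1] PC=2: IRET -> resume MAIN at PC=6 (depth now 0) [depth=0]
Event 16 (EXEC): [MAIN] PC=6: INC 2 -> ACC=7 [depth=0]
Event 17 (EXEC): [MAIN] PC=7: HALT [depth=0]
Max depth observed: 2

Answer: 2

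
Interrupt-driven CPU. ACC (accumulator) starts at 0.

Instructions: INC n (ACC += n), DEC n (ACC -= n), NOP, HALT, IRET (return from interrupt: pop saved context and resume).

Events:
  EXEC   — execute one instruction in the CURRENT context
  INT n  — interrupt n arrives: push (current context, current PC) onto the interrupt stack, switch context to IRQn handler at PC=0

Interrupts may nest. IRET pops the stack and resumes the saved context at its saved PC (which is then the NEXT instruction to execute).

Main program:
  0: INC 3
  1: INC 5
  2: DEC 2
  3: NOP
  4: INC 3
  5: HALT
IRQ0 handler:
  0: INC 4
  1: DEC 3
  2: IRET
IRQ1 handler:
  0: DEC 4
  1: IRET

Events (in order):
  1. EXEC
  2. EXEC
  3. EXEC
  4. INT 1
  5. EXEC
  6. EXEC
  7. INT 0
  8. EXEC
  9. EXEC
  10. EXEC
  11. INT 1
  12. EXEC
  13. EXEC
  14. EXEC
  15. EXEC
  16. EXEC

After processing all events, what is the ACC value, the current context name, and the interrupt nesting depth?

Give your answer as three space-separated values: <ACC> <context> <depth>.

Event 1 (EXEC): [MAIN] PC=0: INC 3 -> ACC=3
Event 2 (EXEC): [MAIN] PC=1: INC 5 -> ACC=8
Event 3 (EXEC): [MAIN] PC=2: DEC 2 -> ACC=6
Event 4 (INT 1): INT 1 arrives: push (MAIN, PC=3), enter IRQ1 at PC=0 (depth now 1)
Event 5 (EXEC): [IRQ1] PC=0: DEC 4 -> ACC=2
Event 6 (EXEC): [IRQ1] PC=1: IRET -> resume MAIN at PC=3 (depth now 0)
Event 7 (INT 0): INT 0 arrives: push (MAIN, PC=3), enter IRQ0 at PC=0 (depth now 1)
Event 8 (EXEC): [IRQ0] PC=0: INC 4 -> ACC=6
Event 9 (EXEC): [IRQ0] PC=1: DEC 3 -> ACC=3
Event 10 (EXEC): [IRQ0] PC=2: IRET -> resume MAIN at PC=3 (depth now 0)
Event 11 (INT 1): INT 1 arrives: push (MAIN, PC=3), enter IRQ1 at PC=0 (depth now 1)
Event 12 (EXEC): [IRQ1] PC=0: DEC 4 -> ACC=-1
Event 13 (EXEC): [IRQ1] PC=1: IRET -> resume MAIN at PC=3 (depth now 0)
Event 14 (EXEC): [MAIN] PC=3: NOP
Event 15 (EXEC): [MAIN] PC=4: INC 3 -> ACC=2
Event 16 (EXEC): [MAIN] PC=5: HALT

Answer: 2 MAIN 0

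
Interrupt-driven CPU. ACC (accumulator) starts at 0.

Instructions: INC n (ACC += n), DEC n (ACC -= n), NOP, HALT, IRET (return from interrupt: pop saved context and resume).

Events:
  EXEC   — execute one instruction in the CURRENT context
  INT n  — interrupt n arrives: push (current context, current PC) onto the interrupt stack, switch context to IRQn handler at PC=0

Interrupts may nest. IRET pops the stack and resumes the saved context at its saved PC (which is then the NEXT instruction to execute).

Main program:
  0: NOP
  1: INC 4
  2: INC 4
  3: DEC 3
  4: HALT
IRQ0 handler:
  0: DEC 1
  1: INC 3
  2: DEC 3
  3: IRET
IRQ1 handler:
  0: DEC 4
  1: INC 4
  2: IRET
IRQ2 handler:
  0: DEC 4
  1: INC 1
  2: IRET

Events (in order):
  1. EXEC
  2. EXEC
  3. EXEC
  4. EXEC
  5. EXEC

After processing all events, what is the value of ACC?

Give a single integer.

Answer: 5

Derivation:
Event 1 (EXEC): [MAIN] PC=0: NOP
Event 2 (EXEC): [MAIN] PC=1: INC 4 -> ACC=4
Event 3 (EXEC): [MAIN] PC=2: INC 4 -> ACC=8
Event 4 (EXEC): [MAIN] PC=3: DEC 3 -> ACC=5
Event 5 (EXEC): [MAIN] PC=4: HALT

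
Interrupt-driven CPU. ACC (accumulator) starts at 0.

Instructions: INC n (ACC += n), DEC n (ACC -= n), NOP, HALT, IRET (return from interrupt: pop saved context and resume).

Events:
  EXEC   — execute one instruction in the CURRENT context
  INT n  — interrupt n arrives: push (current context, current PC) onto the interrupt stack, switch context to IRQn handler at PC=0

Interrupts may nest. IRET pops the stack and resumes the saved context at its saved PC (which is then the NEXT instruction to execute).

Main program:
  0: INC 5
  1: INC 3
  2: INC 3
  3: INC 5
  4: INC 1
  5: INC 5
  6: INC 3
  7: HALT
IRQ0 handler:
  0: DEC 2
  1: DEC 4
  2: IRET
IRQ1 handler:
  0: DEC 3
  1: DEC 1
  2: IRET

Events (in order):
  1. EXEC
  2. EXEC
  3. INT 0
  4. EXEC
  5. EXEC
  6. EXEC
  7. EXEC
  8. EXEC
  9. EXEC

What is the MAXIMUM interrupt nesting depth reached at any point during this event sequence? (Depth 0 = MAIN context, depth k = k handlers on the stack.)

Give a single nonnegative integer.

Event 1 (EXEC): [MAIN] PC=0: INC 5 -> ACC=5 [depth=0]
Event 2 (EXEC): [MAIN] PC=1: INC 3 -> ACC=8 [depth=0]
Event 3 (INT 0): INT 0 arrives: push (MAIN, PC=2), enter IRQ0 at PC=0 (depth now 1) [depth=1]
Event 4 (EXEC): [IRQ0] PC=0: DEC 2 -> ACC=6 [depth=1]
Event 5 (EXEC): [IRQ0] PC=1: DEC 4 -> ACC=2 [depth=1]
Event 6 (EXEC): [IRQ0] PC=2: IRET -> resume MAIN at PC=2 (depth now 0) [depth=0]
Event 7 (EXEC): [MAIN] PC=2: INC 3 -> ACC=5 [depth=0]
Event 8 (EXEC): [MAIN] PC=3: INC 5 -> ACC=10 [depth=0]
Event 9 (EXEC): [MAIN] PC=4: INC 1 -> ACC=11 [depth=0]
Max depth observed: 1

Answer: 1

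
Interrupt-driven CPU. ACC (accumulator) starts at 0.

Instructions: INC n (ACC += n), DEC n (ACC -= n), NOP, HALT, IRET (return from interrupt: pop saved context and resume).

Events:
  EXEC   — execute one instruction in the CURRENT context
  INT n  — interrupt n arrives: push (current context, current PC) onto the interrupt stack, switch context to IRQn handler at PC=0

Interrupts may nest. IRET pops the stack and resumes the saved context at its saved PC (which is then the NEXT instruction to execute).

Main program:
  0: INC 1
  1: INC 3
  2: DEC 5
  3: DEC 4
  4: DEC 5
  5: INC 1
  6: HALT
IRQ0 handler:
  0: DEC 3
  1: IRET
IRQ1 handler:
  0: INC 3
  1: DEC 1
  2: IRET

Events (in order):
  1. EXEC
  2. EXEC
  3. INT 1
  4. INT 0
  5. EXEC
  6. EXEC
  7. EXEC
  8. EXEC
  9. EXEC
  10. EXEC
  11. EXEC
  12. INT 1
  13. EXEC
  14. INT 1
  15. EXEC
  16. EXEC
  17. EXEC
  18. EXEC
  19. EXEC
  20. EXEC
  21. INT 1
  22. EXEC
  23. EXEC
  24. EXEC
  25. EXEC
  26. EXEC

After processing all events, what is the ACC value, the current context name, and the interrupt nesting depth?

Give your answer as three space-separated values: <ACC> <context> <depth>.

Answer: -4 MAIN 0

Derivation:
Event 1 (EXEC): [MAIN] PC=0: INC 1 -> ACC=1
Event 2 (EXEC): [MAIN] PC=1: INC 3 -> ACC=4
Event 3 (INT 1): INT 1 arrives: push (MAIN, PC=2), enter IRQ1 at PC=0 (depth now 1)
Event 4 (INT 0): INT 0 arrives: push (IRQ1, PC=0), enter IRQ0 at PC=0 (depth now 2)
Event 5 (EXEC): [IRQ0] PC=0: DEC 3 -> ACC=1
Event 6 (EXEC): [IRQ0] PC=1: IRET -> resume IRQ1 at PC=0 (depth now 1)
Event 7 (EXEC): [IRQ1] PC=0: INC 3 -> ACC=4
Event 8 (EXEC): [IRQ1] PC=1: DEC 1 -> ACC=3
Event 9 (EXEC): [IRQ1] PC=2: IRET -> resume MAIN at PC=2 (depth now 0)
Event 10 (EXEC): [MAIN] PC=2: DEC 5 -> ACC=-2
Event 11 (EXEC): [MAIN] PC=3: DEC 4 -> ACC=-6
Event 12 (INT 1): INT 1 arrives: push (MAIN, PC=4), enter IRQ1 at PC=0 (depth now 1)
Event 13 (EXEC): [IRQ1] PC=0: INC 3 -> ACC=-3
Event 14 (INT 1): INT 1 arrives: push (IRQ1, PC=1), enter IRQ1 at PC=0 (depth now 2)
Event 15 (EXEC): [IRQ1] PC=0: INC 3 -> ACC=0
Event 16 (EXEC): [IRQ1] PC=1: DEC 1 -> ACC=-1
Event 17 (EXEC): [IRQ1] PC=2: IRET -> resume IRQ1 at PC=1 (depth now 1)
Event 18 (EXEC): [IRQ1] PC=1: DEC 1 -> ACC=-2
Event 19 (EXEC): [IRQ1] PC=2: IRET -> resume MAIN at PC=4 (depth now 0)
Event 20 (EXEC): [MAIN] PC=4: DEC 5 -> ACC=-7
Event 21 (INT 1): INT 1 arrives: push (MAIN, PC=5), enter IRQ1 at PC=0 (depth now 1)
Event 22 (EXEC): [IRQ1] PC=0: INC 3 -> ACC=-4
Event 23 (EXEC): [IRQ1] PC=1: DEC 1 -> ACC=-5
Event 24 (EXEC): [IRQ1] PC=2: IRET -> resume MAIN at PC=5 (depth now 0)
Event 25 (EXEC): [MAIN] PC=5: INC 1 -> ACC=-4
Event 26 (EXEC): [MAIN] PC=6: HALT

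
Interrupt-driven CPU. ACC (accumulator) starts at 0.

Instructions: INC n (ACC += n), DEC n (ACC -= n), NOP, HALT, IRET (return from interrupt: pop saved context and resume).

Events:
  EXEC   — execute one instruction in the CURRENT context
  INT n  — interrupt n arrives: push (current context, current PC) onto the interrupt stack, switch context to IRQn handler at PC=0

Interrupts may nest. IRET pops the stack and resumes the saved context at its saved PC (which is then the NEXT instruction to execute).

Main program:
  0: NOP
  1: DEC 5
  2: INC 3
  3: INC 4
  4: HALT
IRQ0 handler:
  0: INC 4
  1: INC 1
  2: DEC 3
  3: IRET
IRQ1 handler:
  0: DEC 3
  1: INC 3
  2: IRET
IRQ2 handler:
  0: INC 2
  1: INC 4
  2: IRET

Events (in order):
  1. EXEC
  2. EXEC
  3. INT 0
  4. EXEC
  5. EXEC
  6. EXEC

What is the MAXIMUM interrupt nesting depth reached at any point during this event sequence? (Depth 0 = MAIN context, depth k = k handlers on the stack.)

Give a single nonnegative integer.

Event 1 (EXEC): [MAIN] PC=0: NOP [depth=0]
Event 2 (EXEC): [MAIN] PC=1: DEC 5 -> ACC=-5 [depth=0]
Event 3 (INT 0): INT 0 arrives: push (MAIN, PC=2), enter IRQ0 at PC=0 (depth now 1) [depth=1]
Event 4 (EXEC): [IRQ0] PC=0: INC 4 -> ACC=-1 [depth=1]
Event 5 (EXEC): [IRQ0] PC=1: INC 1 -> ACC=0 [depth=1]
Event 6 (EXEC): [IRQ0] PC=2: DEC 3 -> ACC=-3 [depth=1]
Max depth observed: 1

Answer: 1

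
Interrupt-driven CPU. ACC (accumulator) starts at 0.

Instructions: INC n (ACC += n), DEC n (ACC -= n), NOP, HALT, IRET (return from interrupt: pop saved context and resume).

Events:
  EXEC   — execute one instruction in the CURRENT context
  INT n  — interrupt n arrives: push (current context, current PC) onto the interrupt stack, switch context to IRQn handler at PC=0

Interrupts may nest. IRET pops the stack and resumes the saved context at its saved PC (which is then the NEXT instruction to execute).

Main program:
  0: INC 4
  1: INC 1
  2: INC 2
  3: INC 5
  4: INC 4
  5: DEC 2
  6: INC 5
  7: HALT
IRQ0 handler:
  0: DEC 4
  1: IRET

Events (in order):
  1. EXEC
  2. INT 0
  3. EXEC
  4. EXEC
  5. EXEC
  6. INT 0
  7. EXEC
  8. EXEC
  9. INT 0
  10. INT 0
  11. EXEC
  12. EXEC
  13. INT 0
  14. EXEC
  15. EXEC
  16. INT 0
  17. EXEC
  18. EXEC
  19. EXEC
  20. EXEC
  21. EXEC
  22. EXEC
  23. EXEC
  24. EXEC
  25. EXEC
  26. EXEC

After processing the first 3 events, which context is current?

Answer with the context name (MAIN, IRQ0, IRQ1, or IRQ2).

Answer: IRQ0

Derivation:
Event 1 (EXEC): [MAIN] PC=0: INC 4 -> ACC=4
Event 2 (INT 0): INT 0 arrives: push (MAIN, PC=1), enter IRQ0 at PC=0 (depth now 1)
Event 3 (EXEC): [IRQ0] PC=0: DEC 4 -> ACC=0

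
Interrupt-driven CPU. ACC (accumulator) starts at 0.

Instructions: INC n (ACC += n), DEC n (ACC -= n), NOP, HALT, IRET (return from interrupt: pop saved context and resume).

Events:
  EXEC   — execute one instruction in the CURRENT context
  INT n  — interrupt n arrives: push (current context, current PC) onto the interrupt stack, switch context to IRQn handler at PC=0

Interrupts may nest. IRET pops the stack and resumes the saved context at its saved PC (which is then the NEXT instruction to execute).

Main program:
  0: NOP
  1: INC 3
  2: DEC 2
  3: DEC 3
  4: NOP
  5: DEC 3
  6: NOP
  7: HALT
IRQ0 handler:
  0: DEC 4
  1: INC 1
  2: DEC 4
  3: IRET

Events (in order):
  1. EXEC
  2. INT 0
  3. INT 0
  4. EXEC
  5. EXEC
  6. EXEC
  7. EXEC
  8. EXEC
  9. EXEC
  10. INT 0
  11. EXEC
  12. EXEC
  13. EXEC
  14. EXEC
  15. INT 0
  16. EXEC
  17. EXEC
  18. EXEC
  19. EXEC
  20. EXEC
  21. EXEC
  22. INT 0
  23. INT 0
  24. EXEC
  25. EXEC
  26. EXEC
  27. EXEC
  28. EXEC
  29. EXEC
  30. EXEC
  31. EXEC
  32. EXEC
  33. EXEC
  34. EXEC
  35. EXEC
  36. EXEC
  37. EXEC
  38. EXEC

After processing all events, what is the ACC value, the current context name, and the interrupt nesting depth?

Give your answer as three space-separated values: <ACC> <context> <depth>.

Event 1 (EXEC): [MAIN] PC=0: NOP
Event 2 (INT 0): INT 0 arrives: push (MAIN, PC=1), enter IRQ0 at PC=0 (depth now 1)
Event 3 (INT 0): INT 0 arrives: push (IRQ0, PC=0), enter IRQ0 at PC=0 (depth now 2)
Event 4 (EXEC): [IRQ0] PC=0: DEC 4 -> ACC=-4
Event 5 (EXEC): [IRQ0] PC=1: INC 1 -> ACC=-3
Event 6 (EXEC): [IRQ0] PC=2: DEC 4 -> ACC=-7
Event 7 (EXEC): [IRQ0] PC=3: IRET -> resume IRQ0 at PC=0 (depth now 1)
Event 8 (EXEC): [IRQ0] PC=0: DEC 4 -> ACC=-11
Event 9 (EXEC): [IRQ0] PC=1: INC 1 -> ACC=-10
Event 10 (INT 0): INT 0 arrives: push (IRQ0, PC=2), enter IRQ0 at PC=0 (depth now 2)
Event 11 (EXEC): [IRQ0] PC=0: DEC 4 -> ACC=-14
Event 12 (EXEC): [IRQ0] PC=1: INC 1 -> ACC=-13
Event 13 (EXEC): [IRQ0] PC=2: DEC 4 -> ACC=-17
Event 14 (EXEC): [IRQ0] PC=3: IRET -> resume IRQ0 at PC=2 (depth now 1)
Event 15 (INT 0): INT 0 arrives: push (IRQ0, PC=2), enter IRQ0 at PC=0 (depth now 2)
Event 16 (EXEC): [IRQ0] PC=0: DEC 4 -> ACC=-21
Event 17 (EXEC): [IRQ0] PC=1: INC 1 -> ACC=-20
Event 18 (EXEC): [IRQ0] PC=2: DEC 4 -> ACC=-24
Event 19 (EXEC): [IRQ0] PC=3: IRET -> resume IRQ0 at PC=2 (depth now 1)
Event 20 (EXEC): [IRQ0] PC=2: DEC 4 -> ACC=-28
Event 21 (EXEC): [IRQ0] PC=3: IRET -> resume MAIN at PC=1 (depth now 0)
Event 22 (INT 0): INT 0 arrives: push (MAIN, PC=1), enter IRQ0 at PC=0 (depth now 1)
Event 23 (INT 0): INT 0 arrives: push (IRQ0, PC=0), enter IRQ0 at PC=0 (depth now 2)
Event 24 (EXEC): [IRQ0] PC=0: DEC 4 -> ACC=-32
Event 25 (EXEC): [IRQ0] PC=1: INC 1 -> ACC=-31
Event 26 (EXEC): [IRQ0] PC=2: DEC 4 -> ACC=-35
Event 27 (EXEC): [IRQ0] PC=3: IRET -> resume IRQ0 at PC=0 (depth now 1)
Event 28 (EXEC): [IRQ0] PC=0: DEC 4 -> ACC=-39
Event 29 (EXEC): [IRQ0] PC=1: INC 1 -> ACC=-38
Event 30 (EXEC): [IRQ0] PC=2: DEC 4 -> ACC=-42
Event 31 (EXEC): [IRQ0] PC=3: IRET -> resume MAIN at PC=1 (depth now 0)
Event 32 (EXEC): [MAIN] PC=1: INC 3 -> ACC=-39
Event 33 (EXEC): [MAIN] PC=2: DEC 2 -> ACC=-41
Event 34 (EXEC): [MAIN] PC=3: DEC 3 -> ACC=-44
Event 35 (EXEC): [MAIN] PC=4: NOP
Event 36 (EXEC): [MAIN] PC=5: DEC 3 -> ACC=-47
Event 37 (EXEC): [MAIN] PC=6: NOP
Event 38 (EXEC): [MAIN] PC=7: HALT

Answer: -47 MAIN 0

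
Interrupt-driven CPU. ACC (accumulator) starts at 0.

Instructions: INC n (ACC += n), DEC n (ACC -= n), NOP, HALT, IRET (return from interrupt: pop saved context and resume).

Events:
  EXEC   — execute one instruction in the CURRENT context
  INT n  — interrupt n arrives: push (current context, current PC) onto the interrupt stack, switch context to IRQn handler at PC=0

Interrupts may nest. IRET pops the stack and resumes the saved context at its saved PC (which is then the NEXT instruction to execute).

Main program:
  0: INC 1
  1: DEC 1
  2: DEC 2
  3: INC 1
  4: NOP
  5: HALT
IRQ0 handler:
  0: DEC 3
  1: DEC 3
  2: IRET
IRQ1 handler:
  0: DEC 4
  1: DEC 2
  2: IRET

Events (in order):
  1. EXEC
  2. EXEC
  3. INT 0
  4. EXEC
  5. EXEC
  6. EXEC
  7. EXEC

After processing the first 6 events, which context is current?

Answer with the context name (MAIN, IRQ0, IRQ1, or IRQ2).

Answer: MAIN

Derivation:
Event 1 (EXEC): [MAIN] PC=0: INC 1 -> ACC=1
Event 2 (EXEC): [MAIN] PC=1: DEC 1 -> ACC=0
Event 3 (INT 0): INT 0 arrives: push (MAIN, PC=2), enter IRQ0 at PC=0 (depth now 1)
Event 4 (EXEC): [IRQ0] PC=0: DEC 3 -> ACC=-3
Event 5 (EXEC): [IRQ0] PC=1: DEC 3 -> ACC=-6
Event 6 (EXEC): [IRQ0] PC=2: IRET -> resume MAIN at PC=2 (depth now 0)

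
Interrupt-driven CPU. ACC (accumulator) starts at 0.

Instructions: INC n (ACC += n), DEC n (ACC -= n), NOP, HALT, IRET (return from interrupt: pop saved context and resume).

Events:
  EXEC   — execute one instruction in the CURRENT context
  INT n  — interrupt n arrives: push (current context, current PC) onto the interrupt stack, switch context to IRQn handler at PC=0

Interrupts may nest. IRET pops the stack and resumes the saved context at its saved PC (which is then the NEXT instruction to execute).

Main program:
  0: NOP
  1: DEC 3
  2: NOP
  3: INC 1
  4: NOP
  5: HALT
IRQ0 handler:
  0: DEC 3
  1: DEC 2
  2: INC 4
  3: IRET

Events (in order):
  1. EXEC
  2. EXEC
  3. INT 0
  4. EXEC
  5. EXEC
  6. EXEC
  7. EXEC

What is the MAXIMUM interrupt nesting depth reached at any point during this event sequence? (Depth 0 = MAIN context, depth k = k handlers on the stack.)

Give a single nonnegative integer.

Answer: 1

Derivation:
Event 1 (EXEC): [MAIN] PC=0: NOP [depth=0]
Event 2 (EXEC): [MAIN] PC=1: DEC 3 -> ACC=-3 [depth=0]
Event 3 (INT 0): INT 0 arrives: push (MAIN, PC=2), enter IRQ0 at PC=0 (depth now 1) [depth=1]
Event 4 (EXEC): [IRQ0] PC=0: DEC 3 -> ACC=-6 [depth=1]
Event 5 (EXEC): [IRQ0] PC=1: DEC 2 -> ACC=-8 [depth=1]
Event 6 (EXEC): [IRQ0] PC=2: INC 4 -> ACC=-4 [depth=1]
Event 7 (EXEC): [IRQ0] PC=3: IRET -> resume MAIN at PC=2 (depth now 0) [depth=0]
Max depth observed: 1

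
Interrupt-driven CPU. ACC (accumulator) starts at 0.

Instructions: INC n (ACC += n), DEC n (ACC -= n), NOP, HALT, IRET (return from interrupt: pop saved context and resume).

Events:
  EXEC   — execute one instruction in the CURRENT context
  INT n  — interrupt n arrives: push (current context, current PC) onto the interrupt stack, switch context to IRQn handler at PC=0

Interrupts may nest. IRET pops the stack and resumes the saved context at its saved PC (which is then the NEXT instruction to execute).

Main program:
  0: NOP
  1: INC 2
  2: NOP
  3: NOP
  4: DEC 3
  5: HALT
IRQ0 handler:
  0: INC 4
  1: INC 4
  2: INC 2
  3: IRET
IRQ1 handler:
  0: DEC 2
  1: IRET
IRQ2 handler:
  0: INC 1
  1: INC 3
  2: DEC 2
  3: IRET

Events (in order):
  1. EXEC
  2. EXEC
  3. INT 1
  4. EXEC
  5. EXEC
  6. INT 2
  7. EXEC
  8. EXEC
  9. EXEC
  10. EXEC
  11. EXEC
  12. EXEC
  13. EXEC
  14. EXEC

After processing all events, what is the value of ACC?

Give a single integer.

Event 1 (EXEC): [MAIN] PC=0: NOP
Event 2 (EXEC): [MAIN] PC=1: INC 2 -> ACC=2
Event 3 (INT 1): INT 1 arrives: push (MAIN, PC=2), enter IRQ1 at PC=0 (depth now 1)
Event 4 (EXEC): [IRQ1] PC=0: DEC 2 -> ACC=0
Event 5 (EXEC): [IRQ1] PC=1: IRET -> resume MAIN at PC=2 (depth now 0)
Event 6 (INT 2): INT 2 arrives: push (MAIN, PC=2), enter IRQ2 at PC=0 (depth now 1)
Event 7 (EXEC): [IRQ2] PC=0: INC 1 -> ACC=1
Event 8 (EXEC): [IRQ2] PC=1: INC 3 -> ACC=4
Event 9 (EXEC): [IRQ2] PC=2: DEC 2 -> ACC=2
Event 10 (EXEC): [IRQ2] PC=3: IRET -> resume MAIN at PC=2 (depth now 0)
Event 11 (EXEC): [MAIN] PC=2: NOP
Event 12 (EXEC): [MAIN] PC=3: NOP
Event 13 (EXEC): [MAIN] PC=4: DEC 3 -> ACC=-1
Event 14 (EXEC): [MAIN] PC=5: HALT

Answer: -1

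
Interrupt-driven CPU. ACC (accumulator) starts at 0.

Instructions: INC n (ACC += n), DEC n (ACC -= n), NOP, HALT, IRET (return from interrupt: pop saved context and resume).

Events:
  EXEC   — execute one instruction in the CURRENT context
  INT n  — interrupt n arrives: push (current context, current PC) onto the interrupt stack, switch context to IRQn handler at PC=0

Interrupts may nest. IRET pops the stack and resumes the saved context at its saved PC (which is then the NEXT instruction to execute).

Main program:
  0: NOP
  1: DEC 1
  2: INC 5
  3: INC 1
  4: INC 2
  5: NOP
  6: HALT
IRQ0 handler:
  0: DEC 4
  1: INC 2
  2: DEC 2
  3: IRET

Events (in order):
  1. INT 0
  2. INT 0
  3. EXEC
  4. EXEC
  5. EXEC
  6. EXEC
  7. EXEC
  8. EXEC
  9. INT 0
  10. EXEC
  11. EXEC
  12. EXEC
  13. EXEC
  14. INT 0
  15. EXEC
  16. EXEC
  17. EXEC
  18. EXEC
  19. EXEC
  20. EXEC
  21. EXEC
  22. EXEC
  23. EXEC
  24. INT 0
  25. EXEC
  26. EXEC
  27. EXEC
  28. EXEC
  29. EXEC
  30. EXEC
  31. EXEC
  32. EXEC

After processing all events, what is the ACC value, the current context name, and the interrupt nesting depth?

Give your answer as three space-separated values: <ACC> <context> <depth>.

Answer: -13 MAIN 0

Derivation:
Event 1 (INT 0): INT 0 arrives: push (MAIN, PC=0), enter IRQ0 at PC=0 (depth now 1)
Event 2 (INT 0): INT 0 arrives: push (IRQ0, PC=0), enter IRQ0 at PC=0 (depth now 2)
Event 3 (EXEC): [IRQ0] PC=0: DEC 4 -> ACC=-4
Event 4 (EXEC): [IRQ0] PC=1: INC 2 -> ACC=-2
Event 5 (EXEC): [IRQ0] PC=2: DEC 2 -> ACC=-4
Event 6 (EXEC): [IRQ0] PC=3: IRET -> resume IRQ0 at PC=0 (depth now 1)
Event 7 (EXEC): [IRQ0] PC=0: DEC 4 -> ACC=-8
Event 8 (EXEC): [IRQ0] PC=1: INC 2 -> ACC=-6
Event 9 (INT 0): INT 0 arrives: push (IRQ0, PC=2), enter IRQ0 at PC=0 (depth now 2)
Event 10 (EXEC): [IRQ0] PC=0: DEC 4 -> ACC=-10
Event 11 (EXEC): [IRQ0] PC=1: INC 2 -> ACC=-8
Event 12 (EXEC): [IRQ0] PC=2: DEC 2 -> ACC=-10
Event 13 (EXEC): [IRQ0] PC=3: IRET -> resume IRQ0 at PC=2 (depth now 1)
Event 14 (INT 0): INT 0 arrives: push (IRQ0, PC=2), enter IRQ0 at PC=0 (depth now 2)
Event 15 (EXEC): [IRQ0] PC=0: DEC 4 -> ACC=-14
Event 16 (EXEC): [IRQ0] PC=1: INC 2 -> ACC=-12
Event 17 (EXEC): [IRQ0] PC=2: DEC 2 -> ACC=-14
Event 18 (EXEC): [IRQ0] PC=3: IRET -> resume IRQ0 at PC=2 (depth now 1)
Event 19 (EXEC): [IRQ0] PC=2: DEC 2 -> ACC=-16
Event 20 (EXEC): [IRQ0] PC=3: IRET -> resume MAIN at PC=0 (depth now 0)
Event 21 (EXEC): [MAIN] PC=0: NOP
Event 22 (EXEC): [MAIN] PC=1: DEC 1 -> ACC=-17
Event 23 (EXEC): [MAIN] PC=2: INC 5 -> ACC=-12
Event 24 (INT 0): INT 0 arrives: push (MAIN, PC=3), enter IRQ0 at PC=0 (depth now 1)
Event 25 (EXEC): [IRQ0] PC=0: DEC 4 -> ACC=-16
Event 26 (EXEC): [IRQ0] PC=1: INC 2 -> ACC=-14
Event 27 (EXEC): [IRQ0] PC=2: DEC 2 -> ACC=-16
Event 28 (EXEC): [IRQ0] PC=3: IRET -> resume MAIN at PC=3 (depth now 0)
Event 29 (EXEC): [MAIN] PC=3: INC 1 -> ACC=-15
Event 30 (EXEC): [MAIN] PC=4: INC 2 -> ACC=-13
Event 31 (EXEC): [MAIN] PC=5: NOP
Event 32 (EXEC): [MAIN] PC=6: HALT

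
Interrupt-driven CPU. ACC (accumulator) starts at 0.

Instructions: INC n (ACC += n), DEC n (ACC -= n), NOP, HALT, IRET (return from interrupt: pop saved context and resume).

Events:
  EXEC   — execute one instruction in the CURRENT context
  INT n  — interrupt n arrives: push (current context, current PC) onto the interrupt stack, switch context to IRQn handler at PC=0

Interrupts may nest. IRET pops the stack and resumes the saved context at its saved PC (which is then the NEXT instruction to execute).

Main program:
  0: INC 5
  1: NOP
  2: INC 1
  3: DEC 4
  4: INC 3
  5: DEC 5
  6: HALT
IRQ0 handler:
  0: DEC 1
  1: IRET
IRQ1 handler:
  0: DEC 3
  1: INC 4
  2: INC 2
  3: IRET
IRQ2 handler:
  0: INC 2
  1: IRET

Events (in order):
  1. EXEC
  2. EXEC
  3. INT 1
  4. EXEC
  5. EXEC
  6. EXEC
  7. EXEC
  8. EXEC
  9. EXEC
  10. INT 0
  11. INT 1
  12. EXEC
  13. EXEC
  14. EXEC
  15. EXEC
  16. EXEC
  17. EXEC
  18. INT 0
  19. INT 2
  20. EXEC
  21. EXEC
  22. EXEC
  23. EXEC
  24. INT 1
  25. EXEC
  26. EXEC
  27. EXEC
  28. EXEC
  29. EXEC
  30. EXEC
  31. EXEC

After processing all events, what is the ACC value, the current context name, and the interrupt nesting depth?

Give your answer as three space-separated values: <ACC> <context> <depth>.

Answer: 9 MAIN 0

Derivation:
Event 1 (EXEC): [MAIN] PC=0: INC 5 -> ACC=5
Event 2 (EXEC): [MAIN] PC=1: NOP
Event 3 (INT 1): INT 1 arrives: push (MAIN, PC=2), enter IRQ1 at PC=0 (depth now 1)
Event 4 (EXEC): [IRQ1] PC=0: DEC 3 -> ACC=2
Event 5 (EXEC): [IRQ1] PC=1: INC 4 -> ACC=6
Event 6 (EXEC): [IRQ1] PC=2: INC 2 -> ACC=8
Event 7 (EXEC): [IRQ1] PC=3: IRET -> resume MAIN at PC=2 (depth now 0)
Event 8 (EXEC): [MAIN] PC=2: INC 1 -> ACC=9
Event 9 (EXEC): [MAIN] PC=3: DEC 4 -> ACC=5
Event 10 (INT 0): INT 0 arrives: push (MAIN, PC=4), enter IRQ0 at PC=0 (depth now 1)
Event 11 (INT 1): INT 1 arrives: push (IRQ0, PC=0), enter IRQ1 at PC=0 (depth now 2)
Event 12 (EXEC): [IRQ1] PC=0: DEC 3 -> ACC=2
Event 13 (EXEC): [IRQ1] PC=1: INC 4 -> ACC=6
Event 14 (EXEC): [IRQ1] PC=2: INC 2 -> ACC=8
Event 15 (EXEC): [IRQ1] PC=3: IRET -> resume IRQ0 at PC=0 (depth now 1)
Event 16 (EXEC): [IRQ0] PC=0: DEC 1 -> ACC=7
Event 17 (EXEC): [IRQ0] PC=1: IRET -> resume MAIN at PC=4 (depth now 0)
Event 18 (INT 0): INT 0 arrives: push (MAIN, PC=4), enter IRQ0 at PC=0 (depth now 1)
Event 19 (INT 2): INT 2 arrives: push (IRQ0, PC=0), enter IRQ2 at PC=0 (depth now 2)
Event 20 (EXEC): [IRQ2] PC=0: INC 2 -> ACC=9
Event 21 (EXEC): [IRQ2] PC=1: IRET -> resume IRQ0 at PC=0 (depth now 1)
Event 22 (EXEC): [IRQ0] PC=0: DEC 1 -> ACC=8
Event 23 (EXEC): [IRQ0] PC=1: IRET -> resume MAIN at PC=4 (depth now 0)
Event 24 (INT 1): INT 1 arrives: push (MAIN, PC=4), enter IRQ1 at PC=0 (depth now 1)
Event 25 (EXEC): [IRQ1] PC=0: DEC 3 -> ACC=5
Event 26 (EXEC): [IRQ1] PC=1: INC 4 -> ACC=9
Event 27 (EXEC): [IRQ1] PC=2: INC 2 -> ACC=11
Event 28 (EXEC): [IRQ1] PC=3: IRET -> resume MAIN at PC=4 (depth now 0)
Event 29 (EXEC): [MAIN] PC=4: INC 3 -> ACC=14
Event 30 (EXEC): [MAIN] PC=5: DEC 5 -> ACC=9
Event 31 (EXEC): [MAIN] PC=6: HALT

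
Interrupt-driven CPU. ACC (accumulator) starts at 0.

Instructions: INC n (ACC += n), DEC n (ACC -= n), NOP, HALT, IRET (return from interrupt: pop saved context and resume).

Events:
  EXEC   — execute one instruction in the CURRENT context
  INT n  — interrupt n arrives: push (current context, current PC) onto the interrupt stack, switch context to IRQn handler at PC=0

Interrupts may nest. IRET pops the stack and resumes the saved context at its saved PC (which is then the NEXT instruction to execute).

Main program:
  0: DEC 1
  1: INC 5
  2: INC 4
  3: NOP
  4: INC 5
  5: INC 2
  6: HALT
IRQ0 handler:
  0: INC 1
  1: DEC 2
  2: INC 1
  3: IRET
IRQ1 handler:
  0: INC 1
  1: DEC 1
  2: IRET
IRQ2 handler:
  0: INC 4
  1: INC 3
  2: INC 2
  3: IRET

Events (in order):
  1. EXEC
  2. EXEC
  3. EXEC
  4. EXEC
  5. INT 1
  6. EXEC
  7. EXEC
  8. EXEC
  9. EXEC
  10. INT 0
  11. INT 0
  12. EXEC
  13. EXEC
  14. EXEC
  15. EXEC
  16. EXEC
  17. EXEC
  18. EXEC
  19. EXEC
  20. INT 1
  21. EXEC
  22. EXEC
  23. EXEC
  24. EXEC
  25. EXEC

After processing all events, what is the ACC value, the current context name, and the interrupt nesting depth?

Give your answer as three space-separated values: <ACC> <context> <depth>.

Event 1 (EXEC): [MAIN] PC=0: DEC 1 -> ACC=-1
Event 2 (EXEC): [MAIN] PC=1: INC 5 -> ACC=4
Event 3 (EXEC): [MAIN] PC=2: INC 4 -> ACC=8
Event 4 (EXEC): [MAIN] PC=3: NOP
Event 5 (INT 1): INT 1 arrives: push (MAIN, PC=4), enter IRQ1 at PC=0 (depth now 1)
Event 6 (EXEC): [IRQ1] PC=0: INC 1 -> ACC=9
Event 7 (EXEC): [IRQ1] PC=1: DEC 1 -> ACC=8
Event 8 (EXEC): [IRQ1] PC=2: IRET -> resume MAIN at PC=4 (depth now 0)
Event 9 (EXEC): [MAIN] PC=4: INC 5 -> ACC=13
Event 10 (INT 0): INT 0 arrives: push (MAIN, PC=5), enter IRQ0 at PC=0 (depth now 1)
Event 11 (INT 0): INT 0 arrives: push (IRQ0, PC=0), enter IRQ0 at PC=0 (depth now 2)
Event 12 (EXEC): [IRQ0] PC=0: INC 1 -> ACC=14
Event 13 (EXEC): [IRQ0] PC=1: DEC 2 -> ACC=12
Event 14 (EXEC): [IRQ0] PC=2: INC 1 -> ACC=13
Event 15 (EXEC): [IRQ0] PC=3: IRET -> resume IRQ0 at PC=0 (depth now 1)
Event 16 (EXEC): [IRQ0] PC=0: INC 1 -> ACC=14
Event 17 (EXEC): [IRQ0] PC=1: DEC 2 -> ACC=12
Event 18 (EXEC): [IRQ0] PC=2: INC 1 -> ACC=13
Event 19 (EXEC): [IRQ0] PC=3: IRET -> resume MAIN at PC=5 (depth now 0)
Event 20 (INT 1): INT 1 arrives: push (MAIN, PC=5), enter IRQ1 at PC=0 (depth now 1)
Event 21 (EXEC): [IRQ1] PC=0: INC 1 -> ACC=14
Event 22 (EXEC): [IRQ1] PC=1: DEC 1 -> ACC=13
Event 23 (EXEC): [IRQ1] PC=2: IRET -> resume MAIN at PC=5 (depth now 0)
Event 24 (EXEC): [MAIN] PC=5: INC 2 -> ACC=15
Event 25 (EXEC): [MAIN] PC=6: HALT

Answer: 15 MAIN 0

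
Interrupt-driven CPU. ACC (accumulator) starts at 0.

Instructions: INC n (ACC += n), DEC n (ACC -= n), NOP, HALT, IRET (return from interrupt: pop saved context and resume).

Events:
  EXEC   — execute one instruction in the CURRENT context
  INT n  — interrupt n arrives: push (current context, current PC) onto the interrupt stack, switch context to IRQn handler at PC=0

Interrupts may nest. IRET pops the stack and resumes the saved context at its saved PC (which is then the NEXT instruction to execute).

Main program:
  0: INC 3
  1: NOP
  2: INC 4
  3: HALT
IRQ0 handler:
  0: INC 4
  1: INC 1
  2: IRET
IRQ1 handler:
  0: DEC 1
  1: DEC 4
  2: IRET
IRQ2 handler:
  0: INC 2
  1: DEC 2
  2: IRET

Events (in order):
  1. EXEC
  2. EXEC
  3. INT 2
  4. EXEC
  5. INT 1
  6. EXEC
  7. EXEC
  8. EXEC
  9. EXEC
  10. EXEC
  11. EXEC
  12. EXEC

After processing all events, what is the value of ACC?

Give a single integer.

Answer: 2

Derivation:
Event 1 (EXEC): [MAIN] PC=0: INC 3 -> ACC=3
Event 2 (EXEC): [MAIN] PC=1: NOP
Event 3 (INT 2): INT 2 arrives: push (MAIN, PC=2), enter IRQ2 at PC=0 (depth now 1)
Event 4 (EXEC): [IRQ2] PC=0: INC 2 -> ACC=5
Event 5 (INT 1): INT 1 arrives: push (IRQ2, PC=1), enter IRQ1 at PC=0 (depth now 2)
Event 6 (EXEC): [IRQ1] PC=0: DEC 1 -> ACC=4
Event 7 (EXEC): [IRQ1] PC=1: DEC 4 -> ACC=0
Event 8 (EXEC): [IRQ1] PC=2: IRET -> resume IRQ2 at PC=1 (depth now 1)
Event 9 (EXEC): [IRQ2] PC=1: DEC 2 -> ACC=-2
Event 10 (EXEC): [IRQ2] PC=2: IRET -> resume MAIN at PC=2 (depth now 0)
Event 11 (EXEC): [MAIN] PC=2: INC 4 -> ACC=2
Event 12 (EXEC): [MAIN] PC=3: HALT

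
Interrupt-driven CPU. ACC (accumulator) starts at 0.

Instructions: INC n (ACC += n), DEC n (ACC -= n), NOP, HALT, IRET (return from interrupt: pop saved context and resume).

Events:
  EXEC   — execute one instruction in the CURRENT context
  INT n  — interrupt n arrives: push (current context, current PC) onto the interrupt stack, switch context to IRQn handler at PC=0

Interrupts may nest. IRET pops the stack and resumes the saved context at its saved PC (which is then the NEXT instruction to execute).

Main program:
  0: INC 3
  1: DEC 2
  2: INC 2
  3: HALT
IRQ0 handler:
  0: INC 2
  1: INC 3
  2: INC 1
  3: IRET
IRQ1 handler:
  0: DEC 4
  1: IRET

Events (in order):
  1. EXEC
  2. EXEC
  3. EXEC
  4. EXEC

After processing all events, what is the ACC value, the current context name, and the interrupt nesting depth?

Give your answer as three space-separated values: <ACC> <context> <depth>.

Event 1 (EXEC): [MAIN] PC=0: INC 3 -> ACC=3
Event 2 (EXEC): [MAIN] PC=1: DEC 2 -> ACC=1
Event 3 (EXEC): [MAIN] PC=2: INC 2 -> ACC=3
Event 4 (EXEC): [MAIN] PC=3: HALT

Answer: 3 MAIN 0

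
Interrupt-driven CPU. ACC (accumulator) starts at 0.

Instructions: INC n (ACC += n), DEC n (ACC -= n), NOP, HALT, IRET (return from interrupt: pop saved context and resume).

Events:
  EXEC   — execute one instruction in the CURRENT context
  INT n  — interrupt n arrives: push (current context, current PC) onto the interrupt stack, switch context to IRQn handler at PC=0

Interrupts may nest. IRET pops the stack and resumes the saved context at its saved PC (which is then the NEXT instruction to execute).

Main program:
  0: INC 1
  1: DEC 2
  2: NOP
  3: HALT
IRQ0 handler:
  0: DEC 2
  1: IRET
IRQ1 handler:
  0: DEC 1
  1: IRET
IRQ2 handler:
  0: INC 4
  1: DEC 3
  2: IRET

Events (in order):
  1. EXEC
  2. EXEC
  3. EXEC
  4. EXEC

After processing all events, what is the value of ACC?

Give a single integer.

Event 1 (EXEC): [MAIN] PC=0: INC 1 -> ACC=1
Event 2 (EXEC): [MAIN] PC=1: DEC 2 -> ACC=-1
Event 3 (EXEC): [MAIN] PC=2: NOP
Event 4 (EXEC): [MAIN] PC=3: HALT

Answer: -1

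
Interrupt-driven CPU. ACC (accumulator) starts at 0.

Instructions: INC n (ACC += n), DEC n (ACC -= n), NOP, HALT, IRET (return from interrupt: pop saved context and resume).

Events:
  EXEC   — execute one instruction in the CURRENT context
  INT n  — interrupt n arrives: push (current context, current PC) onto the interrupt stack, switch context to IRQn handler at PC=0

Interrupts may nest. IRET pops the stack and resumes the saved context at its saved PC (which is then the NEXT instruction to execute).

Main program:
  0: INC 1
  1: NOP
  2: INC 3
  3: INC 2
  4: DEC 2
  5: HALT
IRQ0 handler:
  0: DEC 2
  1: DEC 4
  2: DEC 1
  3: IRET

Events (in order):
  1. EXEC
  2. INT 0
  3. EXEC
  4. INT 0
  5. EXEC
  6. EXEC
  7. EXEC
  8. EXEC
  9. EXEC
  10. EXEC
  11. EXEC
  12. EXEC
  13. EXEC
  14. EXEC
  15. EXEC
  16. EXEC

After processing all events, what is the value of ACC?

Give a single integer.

Answer: -10

Derivation:
Event 1 (EXEC): [MAIN] PC=0: INC 1 -> ACC=1
Event 2 (INT 0): INT 0 arrives: push (MAIN, PC=1), enter IRQ0 at PC=0 (depth now 1)
Event 3 (EXEC): [IRQ0] PC=0: DEC 2 -> ACC=-1
Event 4 (INT 0): INT 0 arrives: push (IRQ0, PC=1), enter IRQ0 at PC=0 (depth now 2)
Event 5 (EXEC): [IRQ0] PC=0: DEC 2 -> ACC=-3
Event 6 (EXEC): [IRQ0] PC=1: DEC 4 -> ACC=-7
Event 7 (EXEC): [IRQ0] PC=2: DEC 1 -> ACC=-8
Event 8 (EXEC): [IRQ0] PC=3: IRET -> resume IRQ0 at PC=1 (depth now 1)
Event 9 (EXEC): [IRQ0] PC=1: DEC 4 -> ACC=-12
Event 10 (EXEC): [IRQ0] PC=2: DEC 1 -> ACC=-13
Event 11 (EXEC): [IRQ0] PC=3: IRET -> resume MAIN at PC=1 (depth now 0)
Event 12 (EXEC): [MAIN] PC=1: NOP
Event 13 (EXEC): [MAIN] PC=2: INC 3 -> ACC=-10
Event 14 (EXEC): [MAIN] PC=3: INC 2 -> ACC=-8
Event 15 (EXEC): [MAIN] PC=4: DEC 2 -> ACC=-10
Event 16 (EXEC): [MAIN] PC=5: HALT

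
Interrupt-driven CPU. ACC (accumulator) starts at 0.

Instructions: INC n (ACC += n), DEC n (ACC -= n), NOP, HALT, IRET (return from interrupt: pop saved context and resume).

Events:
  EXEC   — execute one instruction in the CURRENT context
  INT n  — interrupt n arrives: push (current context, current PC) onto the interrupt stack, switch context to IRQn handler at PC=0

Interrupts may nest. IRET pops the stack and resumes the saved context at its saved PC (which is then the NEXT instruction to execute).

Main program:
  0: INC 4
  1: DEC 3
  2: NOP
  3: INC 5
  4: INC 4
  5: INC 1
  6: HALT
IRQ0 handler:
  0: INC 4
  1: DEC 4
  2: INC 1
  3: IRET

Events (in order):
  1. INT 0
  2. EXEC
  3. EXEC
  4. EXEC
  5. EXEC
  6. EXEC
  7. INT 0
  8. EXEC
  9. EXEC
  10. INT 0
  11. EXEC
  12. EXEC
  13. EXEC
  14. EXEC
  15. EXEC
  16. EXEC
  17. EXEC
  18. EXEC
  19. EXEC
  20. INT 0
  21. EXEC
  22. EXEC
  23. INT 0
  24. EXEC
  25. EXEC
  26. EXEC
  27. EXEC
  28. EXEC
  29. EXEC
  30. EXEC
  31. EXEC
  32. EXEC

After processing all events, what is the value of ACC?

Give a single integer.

Answer: 16

Derivation:
Event 1 (INT 0): INT 0 arrives: push (MAIN, PC=0), enter IRQ0 at PC=0 (depth now 1)
Event 2 (EXEC): [IRQ0] PC=0: INC 4 -> ACC=4
Event 3 (EXEC): [IRQ0] PC=1: DEC 4 -> ACC=0
Event 4 (EXEC): [IRQ0] PC=2: INC 1 -> ACC=1
Event 5 (EXEC): [IRQ0] PC=3: IRET -> resume MAIN at PC=0 (depth now 0)
Event 6 (EXEC): [MAIN] PC=0: INC 4 -> ACC=5
Event 7 (INT 0): INT 0 arrives: push (MAIN, PC=1), enter IRQ0 at PC=0 (depth now 1)
Event 8 (EXEC): [IRQ0] PC=0: INC 4 -> ACC=9
Event 9 (EXEC): [IRQ0] PC=1: DEC 4 -> ACC=5
Event 10 (INT 0): INT 0 arrives: push (IRQ0, PC=2), enter IRQ0 at PC=0 (depth now 2)
Event 11 (EXEC): [IRQ0] PC=0: INC 4 -> ACC=9
Event 12 (EXEC): [IRQ0] PC=1: DEC 4 -> ACC=5
Event 13 (EXEC): [IRQ0] PC=2: INC 1 -> ACC=6
Event 14 (EXEC): [IRQ0] PC=3: IRET -> resume IRQ0 at PC=2 (depth now 1)
Event 15 (EXEC): [IRQ0] PC=2: INC 1 -> ACC=7
Event 16 (EXEC): [IRQ0] PC=3: IRET -> resume MAIN at PC=1 (depth now 0)
Event 17 (EXEC): [MAIN] PC=1: DEC 3 -> ACC=4
Event 18 (EXEC): [MAIN] PC=2: NOP
Event 19 (EXEC): [MAIN] PC=3: INC 5 -> ACC=9
Event 20 (INT 0): INT 0 arrives: push (MAIN, PC=4), enter IRQ0 at PC=0 (depth now 1)
Event 21 (EXEC): [IRQ0] PC=0: INC 4 -> ACC=13
Event 22 (EXEC): [IRQ0] PC=1: DEC 4 -> ACC=9
Event 23 (INT 0): INT 0 arrives: push (IRQ0, PC=2), enter IRQ0 at PC=0 (depth now 2)
Event 24 (EXEC): [IRQ0] PC=0: INC 4 -> ACC=13
Event 25 (EXEC): [IRQ0] PC=1: DEC 4 -> ACC=9
Event 26 (EXEC): [IRQ0] PC=2: INC 1 -> ACC=10
Event 27 (EXEC): [IRQ0] PC=3: IRET -> resume IRQ0 at PC=2 (depth now 1)
Event 28 (EXEC): [IRQ0] PC=2: INC 1 -> ACC=11
Event 29 (EXEC): [IRQ0] PC=3: IRET -> resume MAIN at PC=4 (depth now 0)
Event 30 (EXEC): [MAIN] PC=4: INC 4 -> ACC=15
Event 31 (EXEC): [MAIN] PC=5: INC 1 -> ACC=16
Event 32 (EXEC): [MAIN] PC=6: HALT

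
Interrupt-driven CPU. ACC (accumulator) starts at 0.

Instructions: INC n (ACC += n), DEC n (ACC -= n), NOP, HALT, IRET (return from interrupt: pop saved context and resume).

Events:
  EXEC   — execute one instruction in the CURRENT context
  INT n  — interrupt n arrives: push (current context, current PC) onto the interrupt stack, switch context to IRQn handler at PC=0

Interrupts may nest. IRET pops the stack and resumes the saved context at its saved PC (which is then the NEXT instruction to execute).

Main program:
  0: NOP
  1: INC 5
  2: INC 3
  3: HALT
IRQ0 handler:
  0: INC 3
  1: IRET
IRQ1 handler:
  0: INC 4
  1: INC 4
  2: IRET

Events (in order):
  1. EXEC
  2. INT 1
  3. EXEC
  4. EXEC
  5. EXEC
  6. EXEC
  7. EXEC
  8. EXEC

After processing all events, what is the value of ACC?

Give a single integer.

Event 1 (EXEC): [MAIN] PC=0: NOP
Event 2 (INT 1): INT 1 arrives: push (MAIN, PC=1), enter IRQ1 at PC=0 (depth now 1)
Event 3 (EXEC): [IRQ1] PC=0: INC 4 -> ACC=4
Event 4 (EXEC): [IRQ1] PC=1: INC 4 -> ACC=8
Event 5 (EXEC): [IRQ1] PC=2: IRET -> resume MAIN at PC=1 (depth now 0)
Event 6 (EXEC): [MAIN] PC=1: INC 5 -> ACC=13
Event 7 (EXEC): [MAIN] PC=2: INC 3 -> ACC=16
Event 8 (EXEC): [MAIN] PC=3: HALT

Answer: 16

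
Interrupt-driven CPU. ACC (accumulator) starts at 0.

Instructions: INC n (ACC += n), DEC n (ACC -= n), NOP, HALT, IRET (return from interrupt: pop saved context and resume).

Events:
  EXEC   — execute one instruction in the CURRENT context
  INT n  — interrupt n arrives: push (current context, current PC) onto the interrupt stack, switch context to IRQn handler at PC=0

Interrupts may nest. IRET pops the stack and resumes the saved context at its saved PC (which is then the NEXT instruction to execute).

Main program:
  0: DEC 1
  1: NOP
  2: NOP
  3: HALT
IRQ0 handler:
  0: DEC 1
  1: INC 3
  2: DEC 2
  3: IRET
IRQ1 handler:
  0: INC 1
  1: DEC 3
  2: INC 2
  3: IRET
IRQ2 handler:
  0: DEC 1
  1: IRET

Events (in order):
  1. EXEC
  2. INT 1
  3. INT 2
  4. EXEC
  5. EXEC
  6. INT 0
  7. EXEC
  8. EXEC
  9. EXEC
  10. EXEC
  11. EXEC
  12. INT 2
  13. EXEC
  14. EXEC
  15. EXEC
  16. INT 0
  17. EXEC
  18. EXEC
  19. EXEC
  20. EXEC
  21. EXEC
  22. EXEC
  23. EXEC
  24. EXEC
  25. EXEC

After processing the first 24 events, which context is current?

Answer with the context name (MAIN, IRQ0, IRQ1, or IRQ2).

Answer: MAIN

Derivation:
Event 1 (EXEC): [MAIN] PC=0: DEC 1 -> ACC=-1
Event 2 (INT 1): INT 1 arrives: push (MAIN, PC=1), enter IRQ1 at PC=0 (depth now 1)
Event 3 (INT 2): INT 2 arrives: push (IRQ1, PC=0), enter IRQ2 at PC=0 (depth now 2)
Event 4 (EXEC): [IRQ2] PC=0: DEC 1 -> ACC=-2
Event 5 (EXEC): [IRQ2] PC=1: IRET -> resume IRQ1 at PC=0 (depth now 1)
Event 6 (INT 0): INT 0 arrives: push (IRQ1, PC=0), enter IRQ0 at PC=0 (depth now 2)
Event 7 (EXEC): [IRQ0] PC=0: DEC 1 -> ACC=-3
Event 8 (EXEC): [IRQ0] PC=1: INC 3 -> ACC=0
Event 9 (EXEC): [IRQ0] PC=2: DEC 2 -> ACC=-2
Event 10 (EXEC): [IRQ0] PC=3: IRET -> resume IRQ1 at PC=0 (depth now 1)
Event 11 (EXEC): [IRQ1] PC=0: INC 1 -> ACC=-1
Event 12 (INT 2): INT 2 arrives: push (IRQ1, PC=1), enter IRQ2 at PC=0 (depth now 2)
Event 13 (EXEC): [IRQ2] PC=0: DEC 1 -> ACC=-2
Event 14 (EXEC): [IRQ2] PC=1: IRET -> resume IRQ1 at PC=1 (depth now 1)
Event 15 (EXEC): [IRQ1] PC=1: DEC 3 -> ACC=-5
Event 16 (INT 0): INT 0 arrives: push (IRQ1, PC=2), enter IRQ0 at PC=0 (depth now 2)
Event 17 (EXEC): [IRQ0] PC=0: DEC 1 -> ACC=-6
Event 18 (EXEC): [IRQ0] PC=1: INC 3 -> ACC=-3
Event 19 (EXEC): [IRQ0] PC=2: DEC 2 -> ACC=-5
Event 20 (EXEC): [IRQ0] PC=3: IRET -> resume IRQ1 at PC=2 (depth now 1)
Event 21 (EXEC): [IRQ1] PC=2: INC 2 -> ACC=-3
Event 22 (EXEC): [IRQ1] PC=3: IRET -> resume MAIN at PC=1 (depth now 0)
Event 23 (EXEC): [MAIN] PC=1: NOP
Event 24 (EXEC): [MAIN] PC=2: NOP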